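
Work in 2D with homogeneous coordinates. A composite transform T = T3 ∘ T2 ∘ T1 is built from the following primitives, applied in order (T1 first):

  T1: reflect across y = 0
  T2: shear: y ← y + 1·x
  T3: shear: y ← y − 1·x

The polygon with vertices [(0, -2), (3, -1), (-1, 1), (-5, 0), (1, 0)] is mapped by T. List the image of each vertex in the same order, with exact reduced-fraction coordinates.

T1 reflect across y = 0: (0, -2) → (0, 2); (3, -1) → (3, 1); (-1, 1) → (-1, -1); (-5, 0) → (-5, 0); (1, 0) → (1, 0)
T2 shear: y ← y + 1·x: (0, 2) → (0, 2); (3, 1) → (3, 4); (-1, -1) → (-1, -2); (-5, 0) → (-5, -5); (1, 0) → (1, 1)
T3 shear: y ← y − 1·x: (0, 2) → (0, 2); (3, 4) → (3, 1); (-1, -2) → (-1, -1); (-5, -5) → (-5, 0); (1, 1) → (1, 0)

image vertices: (0, 2), (3, 1), (-1, -1), (-5, 0), (1, 0)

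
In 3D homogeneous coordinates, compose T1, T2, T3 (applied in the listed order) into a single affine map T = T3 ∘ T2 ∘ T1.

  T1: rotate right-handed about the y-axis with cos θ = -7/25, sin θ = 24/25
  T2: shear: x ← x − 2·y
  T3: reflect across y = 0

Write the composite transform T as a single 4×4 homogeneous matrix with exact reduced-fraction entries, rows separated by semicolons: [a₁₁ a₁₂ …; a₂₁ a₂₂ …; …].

T = [-7/25 -2 24/25 0; 0 -1 0 0; -24/25 0 -7/25 0; 0 0 0 1]

T1 = [-7/25 0 24/25 0; 0 1 0 0; -24/25 0 -7/25 0; 0 0 0 1]
T2·T1 = [-7/25 -2 24/25 0; 0 1 0 0; -24/25 0 -7/25 0; 0 0 0 1]
T3·…·T1 = [-7/25 -2 24/25 0; 0 -1 0 0; -24/25 0 -7/25 0; 0 0 0 1]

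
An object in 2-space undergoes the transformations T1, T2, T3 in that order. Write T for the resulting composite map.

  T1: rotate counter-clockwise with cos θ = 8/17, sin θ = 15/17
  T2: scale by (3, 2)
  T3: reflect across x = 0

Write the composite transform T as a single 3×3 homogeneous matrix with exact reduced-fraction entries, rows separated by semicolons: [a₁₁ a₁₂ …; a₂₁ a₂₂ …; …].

T1 = [8/17 -15/17 0; 15/17 8/17 0; 0 0 1]
T2·T1 = [24/17 -45/17 0; 30/17 16/17 0; 0 0 1]
T3·…·T1 = [-24/17 45/17 0; 30/17 16/17 0; 0 0 1]

T = [-24/17 45/17 0; 30/17 16/17 0; 0 0 1]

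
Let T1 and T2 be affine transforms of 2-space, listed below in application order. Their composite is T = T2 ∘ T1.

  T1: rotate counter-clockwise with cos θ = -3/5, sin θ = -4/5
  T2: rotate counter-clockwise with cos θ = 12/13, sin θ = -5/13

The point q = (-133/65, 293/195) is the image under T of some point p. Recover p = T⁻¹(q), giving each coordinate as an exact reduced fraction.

p = (1, -7/3)

T1 = [-3/5 4/5 0; -4/5 -3/5 0; 0 0 1]
T2·T1 = [-56/65 33/65 0; -33/65 -56/65 0; 0 0 1]
det M = 1; M⁻¹ = [-56/65 -33/65 0; 33/65 -56/65 0; 0 0 1]
M⁻¹ · (-133/65, 293/195)ᵀ = (1, -7/3)ᵀ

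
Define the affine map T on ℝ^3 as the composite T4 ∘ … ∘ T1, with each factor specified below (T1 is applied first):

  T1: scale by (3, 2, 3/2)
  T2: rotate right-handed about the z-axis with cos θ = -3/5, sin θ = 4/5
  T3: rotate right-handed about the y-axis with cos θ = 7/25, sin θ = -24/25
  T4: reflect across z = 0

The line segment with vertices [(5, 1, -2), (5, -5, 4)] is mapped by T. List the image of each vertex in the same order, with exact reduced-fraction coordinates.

image vertices: (-11/125, 54/5, 1377/125), (-151/25, 18, -18/25)

T1 scale by (3, 2, 3/2): (5, 1, -2) → (15, 2, -3); (5, -5, 4) → (15, -10, 6)
T2 rotate right-handed about the z-axis with cos θ = -3/5, sin θ = 4/5: (15, 2, -3) → (-53/5, 54/5, -3); (15, -10, 6) → (-1, 18, 6)
T3 rotate right-handed about the y-axis with cos θ = 7/25, sin θ = -24/25: (-53/5, 54/5, -3) → (-11/125, 54/5, -1377/125); (-1, 18, 6) → (-151/25, 18, 18/25)
T4 reflect across z = 0: (-11/125, 54/5, -1377/125) → (-11/125, 54/5, 1377/125); (-151/25, 18, 18/25) → (-151/25, 18, -18/25)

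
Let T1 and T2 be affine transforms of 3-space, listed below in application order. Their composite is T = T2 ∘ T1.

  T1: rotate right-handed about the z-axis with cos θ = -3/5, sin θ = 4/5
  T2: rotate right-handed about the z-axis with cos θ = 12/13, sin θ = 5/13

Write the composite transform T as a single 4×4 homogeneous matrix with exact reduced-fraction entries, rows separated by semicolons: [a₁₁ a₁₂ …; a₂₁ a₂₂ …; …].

T1 = [-3/5 -4/5 0 0; 4/5 -3/5 0 0; 0 0 1 0; 0 0 0 1]
T2·T1 = [-56/65 -33/65 0 0; 33/65 -56/65 0 0; 0 0 1 0; 0 0 0 1]

T = [-56/65 -33/65 0 0; 33/65 -56/65 0 0; 0 0 1 0; 0 0 0 1]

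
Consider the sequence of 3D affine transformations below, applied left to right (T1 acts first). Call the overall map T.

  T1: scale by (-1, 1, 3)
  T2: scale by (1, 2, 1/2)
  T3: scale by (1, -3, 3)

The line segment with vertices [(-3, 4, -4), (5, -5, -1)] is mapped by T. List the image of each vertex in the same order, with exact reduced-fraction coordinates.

T1 scale by (-1, 1, 3): (-3, 4, -4) → (3, 4, -12); (5, -5, -1) → (-5, -5, -3)
T2 scale by (1, 2, 1/2): (3, 4, -12) → (3, 8, -6); (-5, -5, -3) → (-5, -10, -3/2)
T3 scale by (1, -3, 3): (3, 8, -6) → (3, -24, -18); (-5, -10, -3/2) → (-5, 30, -9/2)

image vertices: (3, -24, -18), (-5, 30, -9/2)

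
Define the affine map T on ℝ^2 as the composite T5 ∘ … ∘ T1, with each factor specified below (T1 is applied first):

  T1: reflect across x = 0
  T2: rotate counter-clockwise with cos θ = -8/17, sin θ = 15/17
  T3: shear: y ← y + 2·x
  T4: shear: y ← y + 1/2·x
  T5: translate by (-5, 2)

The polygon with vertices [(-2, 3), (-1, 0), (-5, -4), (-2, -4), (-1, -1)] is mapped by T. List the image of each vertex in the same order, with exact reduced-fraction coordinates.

image vertices: (-146/17, -225/34), (-93/17, 29/17), (-65/17, 191/17), (-41/17, 206/17), (-78/17, 149/34)

T1 reflect across x = 0: (-2, 3) → (2, 3); (-1, 0) → (1, 0); (-5, -4) → (5, -4); (-2, -4) → (2, -4); (-1, -1) → (1, -1)
T2 rotate counter-clockwise with cos θ = -8/17, sin θ = 15/17: (2, 3) → (-61/17, 6/17); (1, 0) → (-8/17, 15/17); (5, -4) → (20/17, 107/17); (2, -4) → (44/17, 62/17); (1, -1) → (7/17, 23/17)
T3 shear: y ← y + 2·x: (-61/17, 6/17) → (-61/17, -116/17); (-8/17, 15/17) → (-8/17, -1/17); (20/17, 107/17) → (20/17, 147/17); (44/17, 62/17) → (44/17, 150/17); (7/17, 23/17) → (7/17, 37/17)
T4 shear: y ← y + 1/2·x: (-61/17, -116/17) → (-61/17, -293/34); (-8/17, -1/17) → (-8/17, -5/17); (20/17, 147/17) → (20/17, 157/17); (44/17, 150/17) → (44/17, 172/17); (7/17, 37/17) → (7/17, 81/34)
T5 translate by (-5, 2): (-61/17, -293/34) → (-146/17, -225/34); (-8/17, -5/17) → (-93/17, 29/17); (20/17, 157/17) → (-65/17, 191/17); (44/17, 172/17) → (-41/17, 206/17); (7/17, 81/34) → (-78/17, 149/34)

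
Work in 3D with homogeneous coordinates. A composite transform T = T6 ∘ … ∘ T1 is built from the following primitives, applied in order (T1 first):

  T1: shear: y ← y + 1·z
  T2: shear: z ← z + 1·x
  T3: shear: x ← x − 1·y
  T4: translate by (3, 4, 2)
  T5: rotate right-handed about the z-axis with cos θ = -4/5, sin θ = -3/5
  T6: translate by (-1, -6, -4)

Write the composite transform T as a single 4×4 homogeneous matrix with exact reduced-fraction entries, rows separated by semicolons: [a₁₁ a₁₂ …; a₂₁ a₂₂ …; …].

T = [-4/5 7/5 7/5 -1; -3/5 -1/5 -1/5 -11; 1 0 1 -2; 0 0 0 1]

T1 = [1 0 0 0; 0 1 1 0; 0 0 1 0; 0 0 0 1]
T2·T1 = [1 0 0 0; 0 1 1 0; 1 0 1 0; 0 0 0 1]
T3·…·T1 = [1 -1 -1 0; 0 1 1 0; 1 0 1 0; 0 0 0 1]
T4·…·T1 = [1 -1 -1 3; 0 1 1 4; 1 0 1 2; 0 0 0 1]
T5·…·T1 = [-4/5 7/5 7/5 0; -3/5 -1/5 -1/5 -5; 1 0 1 2; 0 0 0 1]
T6·…·T1 = [-4/5 7/5 7/5 -1; -3/5 -1/5 -1/5 -11; 1 0 1 -2; 0 0 0 1]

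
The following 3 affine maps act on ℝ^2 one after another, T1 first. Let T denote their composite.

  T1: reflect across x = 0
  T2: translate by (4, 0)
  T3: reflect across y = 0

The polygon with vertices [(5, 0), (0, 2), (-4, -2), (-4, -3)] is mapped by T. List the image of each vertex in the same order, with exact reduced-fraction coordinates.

T1 reflect across x = 0: (5, 0) → (-5, 0); (0, 2) → (0, 2); (-4, -2) → (4, -2); (-4, -3) → (4, -3)
T2 translate by (4, 0): (-5, 0) → (-1, 0); (0, 2) → (4, 2); (4, -2) → (8, -2); (4, -3) → (8, -3)
T3 reflect across y = 0: (-1, 0) → (-1, 0); (4, 2) → (4, -2); (8, -2) → (8, 2); (8, -3) → (8, 3)

image vertices: (-1, 0), (4, -2), (8, 2), (8, 3)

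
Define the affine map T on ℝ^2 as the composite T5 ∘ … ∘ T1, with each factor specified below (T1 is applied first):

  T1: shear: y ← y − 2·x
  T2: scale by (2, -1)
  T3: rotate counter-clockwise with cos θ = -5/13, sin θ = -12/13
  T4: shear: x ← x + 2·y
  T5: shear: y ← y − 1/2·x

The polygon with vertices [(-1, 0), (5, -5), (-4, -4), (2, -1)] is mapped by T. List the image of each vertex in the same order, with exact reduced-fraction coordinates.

T1 shear: y ← y − 2·x: (-1, 0) → (-1, 2); (5, -5) → (5, -15); (-4, -4) → (-4, 4); (2, -1) → (2, -5)
T2 scale by (2, -1): (-1, 2) → (-2, -2); (5, -15) → (10, 15); (-4, 4) → (-8, -4); (2, -5) → (4, 5)
T3 rotate counter-clockwise with cos θ = -5/13, sin θ = -12/13: (-2, -2) → (-14/13, 34/13); (10, 15) → (10, -15); (-8, -4) → (-8/13, 116/13); (4, 5) → (40/13, -73/13)
T4 shear: x ← x + 2·y: (-14/13, 34/13) → (54/13, 34/13); (10, -15) → (-20, -15); (-8/13, 116/13) → (224/13, 116/13); (40/13, -73/13) → (-106/13, -73/13)
T5 shear: y ← y − 1/2·x: (54/13, 34/13) → (54/13, 7/13); (-20, -15) → (-20, -5); (224/13, 116/13) → (224/13, 4/13); (-106/13, -73/13) → (-106/13, -20/13)

image vertices: (54/13, 7/13), (-20, -5), (224/13, 4/13), (-106/13, -20/13)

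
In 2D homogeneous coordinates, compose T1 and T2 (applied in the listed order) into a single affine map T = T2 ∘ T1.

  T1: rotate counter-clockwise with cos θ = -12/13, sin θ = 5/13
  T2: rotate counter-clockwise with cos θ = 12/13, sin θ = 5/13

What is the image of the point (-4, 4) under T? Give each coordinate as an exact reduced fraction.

T1 rotate counter-clockwise with cos θ = -12/13, sin θ = 5/13: (-4, 4) → (28/13, -68/13)
T2 rotate counter-clockwise with cos θ = 12/13, sin θ = 5/13: (28/13, -68/13) → (4, -4)

T(p) = (4, -4)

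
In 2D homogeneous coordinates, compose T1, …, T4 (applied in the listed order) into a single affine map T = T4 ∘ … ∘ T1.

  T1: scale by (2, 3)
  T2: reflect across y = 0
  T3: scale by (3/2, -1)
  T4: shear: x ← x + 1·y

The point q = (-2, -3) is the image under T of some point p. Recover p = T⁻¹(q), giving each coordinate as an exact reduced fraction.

p = (1/3, -1)

T1 = [2 0 0; 0 3 0; 0 0 1]
T2·T1 = [2 0 0; 0 -3 0; 0 0 1]
T3·…·T1 = [3 0 0; 0 3 0; 0 0 1]
T4·…·T1 = [3 3 0; 0 3 0; 0 0 1]
det M = 9; M⁻¹ = [1/3 -1/3 0; 0 1/3 0; 0 0 1]
M⁻¹ · (-2, -3)ᵀ = (1/3, -1)ᵀ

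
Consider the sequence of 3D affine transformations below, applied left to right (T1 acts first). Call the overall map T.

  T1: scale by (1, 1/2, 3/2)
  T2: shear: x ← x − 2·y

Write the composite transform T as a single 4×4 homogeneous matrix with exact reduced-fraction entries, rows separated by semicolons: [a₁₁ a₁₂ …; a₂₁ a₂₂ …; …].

T1 = [1 0 0 0; 0 1/2 0 0; 0 0 3/2 0; 0 0 0 1]
T2·T1 = [1 -1 0 0; 0 1/2 0 0; 0 0 3/2 0; 0 0 0 1]

T = [1 -1 0 0; 0 1/2 0 0; 0 0 3/2 0; 0 0 0 1]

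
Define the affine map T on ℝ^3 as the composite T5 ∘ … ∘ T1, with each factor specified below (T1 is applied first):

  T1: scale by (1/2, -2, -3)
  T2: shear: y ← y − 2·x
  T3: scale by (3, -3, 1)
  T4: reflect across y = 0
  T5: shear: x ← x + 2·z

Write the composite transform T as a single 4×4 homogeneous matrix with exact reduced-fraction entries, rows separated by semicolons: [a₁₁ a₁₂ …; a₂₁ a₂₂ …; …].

T1 = [1/2 0 0 0; 0 -2 0 0; 0 0 -3 0; 0 0 0 1]
T2·T1 = [1/2 0 0 0; -1 -2 0 0; 0 0 -3 0; 0 0 0 1]
T3·…·T1 = [3/2 0 0 0; 3 6 0 0; 0 0 -3 0; 0 0 0 1]
T4·…·T1 = [3/2 0 0 0; -3 -6 0 0; 0 0 -3 0; 0 0 0 1]
T5·…·T1 = [3/2 0 -6 0; -3 -6 0 0; 0 0 -3 0; 0 0 0 1]

T = [3/2 0 -6 0; -3 -6 0 0; 0 0 -3 0; 0 0 0 1]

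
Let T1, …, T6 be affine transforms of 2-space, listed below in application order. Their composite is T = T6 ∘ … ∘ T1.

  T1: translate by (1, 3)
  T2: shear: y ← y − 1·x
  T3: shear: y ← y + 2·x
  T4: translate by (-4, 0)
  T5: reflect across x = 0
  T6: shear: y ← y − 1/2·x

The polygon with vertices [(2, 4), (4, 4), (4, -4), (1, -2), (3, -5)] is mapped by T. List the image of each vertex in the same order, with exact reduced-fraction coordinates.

T1 translate by (1, 3): (2, 4) → (3, 7); (4, 4) → (5, 7); (4, -4) → (5, -1); (1, -2) → (2, 1); (3, -5) → (4, -2)
T2 shear: y ← y − 1·x: (3, 7) → (3, 4); (5, 7) → (5, 2); (5, -1) → (5, -6); (2, 1) → (2, -1); (4, -2) → (4, -6)
T3 shear: y ← y + 2·x: (3, 4) → (3, 10); (5, 2) → (5, 12); (5, -6) → (5, 4); (2, -1) → (2, 3); (4, -6) → (4, 2)
T4 translate by (-4, 0): (3, 10) → (-1, 10); (5, 12) → (1, 12); (5, 4) → (1, 4); (2, 3) → (-2, 3); (4, 2) → (0, 2)
T5 reflect across x = 0: (-1, 10) → (1, 10); (1, 12) → (-1, 12); (1, 4) → (-1, 4); (-2, 3) → (2, 3); (0, 2) → (0, 2)
T6 shear: y ← y − 1/2·x: (1, 10) → (1, 19/2); (-1, 12) → (-1, 25/2); (-1, 4) → (-1, 9/2); (2, 3) → (2, 2); (0, 2) → (0, 2)

image vertices: (1, 19/2), (-1, 25/2), (-1, 9/2), (2, 2), (0, 2)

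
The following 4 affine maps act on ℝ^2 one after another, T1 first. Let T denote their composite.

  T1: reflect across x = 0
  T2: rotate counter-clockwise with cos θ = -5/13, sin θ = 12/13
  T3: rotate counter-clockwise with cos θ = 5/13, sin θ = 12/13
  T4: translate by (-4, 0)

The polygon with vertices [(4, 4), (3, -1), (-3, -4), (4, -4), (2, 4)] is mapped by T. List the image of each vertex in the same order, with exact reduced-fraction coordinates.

image vertices: (0, -4), (-1, 1), (-7, 4), (0, 4), (-2, -4)

T1 reflect across x = 0: (4, 4) → (-4, 4); (3, -1) → (-3, -1); (-3, -4) → (3, -4); (4, -4) → (-4, -4); (2, 4) → (-2, 4)
T2 rotate counter-clockwise with cos θ = -5/13, sin θ = 12/13: (-4, 4) → (-28/13, -68/13); (-3, -1) → (27/13, -31/13); (3, -4) → (33/13, 56/13); (-4, -4) → (68/13, -28/13); (-2, 4) → (-38/13, -44/13)
T3 rotate counter-clockwise with cos θ = 5/13, sin θ = 12/13: (-28/13, -68/13) → (4, -4); (27/13, -31/13) → (3, 1); (33/13, 56/13) → (-3, 4); (68/13, -28/13) → (4, 4); (-38/13, -44/13) → (2, -4)
T4 translate by (-4, 0): (4, -4) → (0, -4); (3, 1) → (-1, 1); (-3, 4) → (-7, 4); (4, 4) → (0, 4); (2, -4) → (-2, -4)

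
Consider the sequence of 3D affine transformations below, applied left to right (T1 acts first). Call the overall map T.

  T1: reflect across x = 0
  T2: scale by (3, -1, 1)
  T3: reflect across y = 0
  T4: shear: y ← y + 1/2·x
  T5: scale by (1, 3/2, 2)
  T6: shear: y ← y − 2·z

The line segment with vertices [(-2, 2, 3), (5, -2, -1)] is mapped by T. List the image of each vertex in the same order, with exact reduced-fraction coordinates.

T1 reflect across x = 0: (-2, 2, 3) → (2, 2, 3); (5, -2, -1) → (-5, -2, -1)
T2 scale by (3, -1, 1): (2, 2, 3) → (6, -2, 3); (-5, -2, -1) → (-15, 2, -1)
T3 reflect across y = 0: (6, -2, 3) → (6, 2, 3); (-15, 2, -1) → (-15, -2, -1)
T4 shear: y ← y + 1/2·x: (6, 2, 3) → (6, 5, 3); (-15, -2, -1) → (-15, -19/2, -1)
T5 scale by (1, 3/2, 2): (6, 5, 3) → (6, 15/2, 6); (-15, -19/2, -1) → (-15, -57/4, -2)
T6 shear: y ← y − 2·z: (6, 15/2, 6) → (6, -9/2, 6); (-15, -57/4, -2) → (-15, -41/4, -2)

image vertices: (6, -9/2, 6), (-15, -41/4, -2)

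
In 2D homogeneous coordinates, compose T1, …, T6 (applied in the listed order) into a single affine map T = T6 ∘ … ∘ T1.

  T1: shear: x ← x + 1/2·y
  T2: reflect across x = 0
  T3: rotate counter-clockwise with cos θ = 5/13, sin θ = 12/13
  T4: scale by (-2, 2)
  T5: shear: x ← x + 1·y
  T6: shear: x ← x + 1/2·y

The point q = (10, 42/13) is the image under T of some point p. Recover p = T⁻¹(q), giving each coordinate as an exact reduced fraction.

T1 = [1 1/2 0; 0 1 0; 0 0 1]
T2·T1 = [-1 -1/2 0; 0 1 0; 0 0 1]
T3·…·T1 = [-5/13 -29/26 0; -12/13 -1/13 0; 0 0 1]
T4·…·T1 = [10/13 29/13 0; -24/13 -2/13 0; 0 0 1]
T5·…·T1 = [-14/13 27/13 0; -24/13 -2/13 0; 0 0 1]
T6·…·T1 = [-2 2 0; -24/13 -2/13 0; 0 0 1]
det M = 4; M⁻¹ = [-1/26 -1/2 0; 6/13 -1/2 0; 0 0 1]
M⁻¹ · (10, 42/13)ᵀ = (-2, 3)ᵀ

p = (-2, 3)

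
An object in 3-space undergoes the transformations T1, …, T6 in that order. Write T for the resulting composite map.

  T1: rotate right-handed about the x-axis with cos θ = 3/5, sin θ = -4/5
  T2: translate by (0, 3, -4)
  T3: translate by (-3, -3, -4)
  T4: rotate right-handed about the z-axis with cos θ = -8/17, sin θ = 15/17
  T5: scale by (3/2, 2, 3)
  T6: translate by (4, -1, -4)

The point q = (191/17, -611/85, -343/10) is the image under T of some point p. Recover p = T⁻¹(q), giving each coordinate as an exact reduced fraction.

p = (-2, 0, -7/2)

T1 = [1 0 0 0; 0 3/5 4/5 0; 0 -4/5 3/5 0; 0 0 0 1]
T2·T1 = [1 0 0 0; 0 3/5 4/5 3; 0 -4/5 3/5 -4; 0 0 0 1]
T3·…·T1 = [1 0 0 -3; 0 3/5 4/5 0; 0 -4/5 3/5 -8; 0 0 0 1]
T4·…·T1 = [-8/17 -9/17 -12/17 24/17; 15/17 -24/85 -32/85 -45/17; 0 -4/5 3/5 -8; 0 0 0 1]
T5·…·T1 = [-12/17 -27/34 -18/17 36/17; 30/17 -48/85 -64/85 -90/17; 0 -12/5 9/5 -24; 0 0 0 1]
T6·…·T1 = [-12/17 -27/34 -18/17 104/17; 30/17 -48/85 -64/85 -107/17; 0 -12/5 9/5 -28; 0 0 0 1]
det M = 9; M⁻¹ = [-16/51 15/34 0 479/102; -6/17 -12/85 -4/15 -316/51; -8/17 -16/85 1/5 124/17; 0 0 0 1]
M⁻¹ · (191/17, -611/85, -343/10)ᵀ = (-2, 0, -7/2)ᵀ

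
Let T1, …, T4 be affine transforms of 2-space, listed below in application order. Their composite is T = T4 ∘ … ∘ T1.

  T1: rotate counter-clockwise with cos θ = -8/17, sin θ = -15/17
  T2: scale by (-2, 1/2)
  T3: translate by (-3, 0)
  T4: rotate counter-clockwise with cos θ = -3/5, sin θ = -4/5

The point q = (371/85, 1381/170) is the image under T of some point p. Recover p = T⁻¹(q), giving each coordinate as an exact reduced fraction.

p = (1, 4)

T1 = [-8/17 15/17 0; -15/17 -8/17 0; 0 0 1]
T2·T1 = [16/17 -30/17 0; -15/34 -4/17 0; 0 0 1]
T3·…·T1 = [16/17 -30/17 -3; -15/34 -4/17 0; 0 0 1]
T4·…·T1 = [-78/85 74/85 9/5; -83/170 132/85 12/5; 0 0 1]
det M = -1; M⁻¹ = [-132/85 74/85 12/17; -83/170 78/85 -45/34; 0 0 1]
M⁻¹ · (371/85, 1381/170)ᵀ = (1, 4)ᵀ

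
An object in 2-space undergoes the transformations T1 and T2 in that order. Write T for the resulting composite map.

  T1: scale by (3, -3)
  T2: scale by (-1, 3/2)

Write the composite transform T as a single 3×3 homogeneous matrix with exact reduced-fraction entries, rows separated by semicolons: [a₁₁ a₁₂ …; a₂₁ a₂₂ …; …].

T = [-3 0 0; 0 -9/2 0; 0 0 1]

T1 = [3 0 0; 0 -3 0; 0 0 1]
T2·T1 = [-3 0 0; 0 -9/2 0; 0 0 1]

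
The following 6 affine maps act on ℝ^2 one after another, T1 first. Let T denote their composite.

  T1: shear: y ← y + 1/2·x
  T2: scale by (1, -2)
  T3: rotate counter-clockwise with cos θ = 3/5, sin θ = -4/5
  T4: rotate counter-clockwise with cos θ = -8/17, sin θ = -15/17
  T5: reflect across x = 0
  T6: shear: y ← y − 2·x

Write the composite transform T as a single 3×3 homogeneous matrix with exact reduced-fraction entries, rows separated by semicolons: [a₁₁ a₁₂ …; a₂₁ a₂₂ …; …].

T = [97/85 26/85 0; -123/85 116/85 0; 0 0 1]

T1 = [1 0 0; 1/2 1 0; 0 0 1]
T2·T1 = [1 0 0; -1 -2 0; 0 0 1]
T3·…·T1 = [-1/5 -8/5 0; -7/5 -6/5 0; 0 0 1]
T4·…·T1 = [-97/85 -26/85 0; 71/85 168/85 0; 0 0 1]
T5·…·T1 = [97/85 26/85 0; 71/85 168/85 0; 0 0 1]
T6·…·T1 = [97/85 26/85 0; -123/85 116/85 0; 0 0 1]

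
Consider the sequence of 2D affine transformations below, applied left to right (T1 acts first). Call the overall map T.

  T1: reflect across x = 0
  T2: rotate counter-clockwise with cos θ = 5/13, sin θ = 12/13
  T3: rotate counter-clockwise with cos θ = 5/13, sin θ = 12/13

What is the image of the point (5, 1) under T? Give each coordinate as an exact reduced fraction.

T(p) = (475/169, -719/169)

T1 reflect across x = 0: (5, 1) → (-5, 1)
T2 rotate counter-clockwise with cos θ = 5/13, sin θ = 12/13: (-5, 1) → (-37/13, -55/13)
T3 rotate counter-clockwise with cos θ = 5/13, sin θ = 12/13: (-37/13, -55/13) → (475/169, -719/169)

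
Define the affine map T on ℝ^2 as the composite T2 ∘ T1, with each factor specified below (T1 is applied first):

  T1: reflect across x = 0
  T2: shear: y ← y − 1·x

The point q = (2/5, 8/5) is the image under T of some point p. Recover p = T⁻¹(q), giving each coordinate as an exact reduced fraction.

p = (-2/5, 2)

T1 = [-1 0 0; 0 1 0; 0 0 1]
T2·T1 = [-1 0 0; 1 1 0; 0 0 1]
det M = -1; M⁻¹ = [-1 0 0; 1 1 0; 0 0 1]
M⁻¹ · (2/5, 8/5)ᵀ = (-2/5, 2)ᵀ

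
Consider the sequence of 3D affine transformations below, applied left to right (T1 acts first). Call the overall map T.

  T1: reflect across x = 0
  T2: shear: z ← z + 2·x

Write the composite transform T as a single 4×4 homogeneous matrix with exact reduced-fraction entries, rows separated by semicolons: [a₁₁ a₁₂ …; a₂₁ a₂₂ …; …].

T = [-1 0 0 0; 0 1 0 0; -2 0 1 0; 0 0 0 1]

T1 = [-1 0 0 0; 0 1 0 0; 0 0 1 0; 0 0 0 1]
T2·T1 = [-1 0 0 0; 0 1 0 0; -2 0 1 0; 0 0 0 1]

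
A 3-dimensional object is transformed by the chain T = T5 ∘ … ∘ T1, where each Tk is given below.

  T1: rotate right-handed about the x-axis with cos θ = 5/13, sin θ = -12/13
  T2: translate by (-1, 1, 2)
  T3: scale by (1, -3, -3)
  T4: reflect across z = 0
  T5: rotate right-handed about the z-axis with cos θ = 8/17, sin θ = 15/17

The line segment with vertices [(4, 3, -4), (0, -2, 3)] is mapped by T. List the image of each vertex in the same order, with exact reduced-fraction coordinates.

T1 rotate right-handed about the x-axis with cos θ = 5/13, sin θ = -12/13: (4, 3, -4) → (4, -33/13, -56/13); (0, -2, 3) → (0, 2, 3)
T2 translate by (-1, 1, 2): (4, -33/13, -56/13) → (3, -20/13, -30/13); (0, 2, 3) → (-1, 3, 5)
T3 scale by (1, -3, -3): (3, -20/13, -30/13) → (3, 60/13, 90/13); (-1, 3, 5) → (-1, -9, -15)
T4 reflect across z = 0: (3, 60/13, 90/13) → (3, 60/13, -90/13); (-1, -9, -15) → (-1, -9, 15)
T5 rotate right-handed about the z-axis with cos θ = 8/17, sin θ = 15/17: (3, 60/13, -90/13) → (-588/221, 1065/221, -90/13); (-1, -9, 15) → (127/17, -87/17, 15)

image vertices: (-588/221, 1065/221, -90/13), (127/17, -87/17, 15)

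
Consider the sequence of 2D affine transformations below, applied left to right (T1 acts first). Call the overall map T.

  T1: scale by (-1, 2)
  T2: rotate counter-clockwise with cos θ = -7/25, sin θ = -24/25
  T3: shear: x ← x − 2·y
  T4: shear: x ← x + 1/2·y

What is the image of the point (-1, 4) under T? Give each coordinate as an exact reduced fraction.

T1 scale by (-1, 2): (-1, 4) → (1, 8)
T2 rotate counter-clockwise with cos θ = -7/25, sin θ = -24/25: (1, 8) → (37/5, -16/5)
T3 shear: x ← x − 2·y: (37/5, -16/5) → (69/5, -16/5)
T4 shear: x ← x + 1/2·y: (69/5, -16/5) → (61/5, -16/5)

T(p) = (61/5, -16/5)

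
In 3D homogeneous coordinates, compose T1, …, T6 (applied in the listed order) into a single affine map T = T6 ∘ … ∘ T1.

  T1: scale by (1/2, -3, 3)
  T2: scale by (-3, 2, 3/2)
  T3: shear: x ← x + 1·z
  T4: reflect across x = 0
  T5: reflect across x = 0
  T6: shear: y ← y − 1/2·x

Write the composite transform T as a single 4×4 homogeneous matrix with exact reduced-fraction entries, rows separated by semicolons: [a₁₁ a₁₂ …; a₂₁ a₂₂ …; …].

T = [-3/2 0 9/2 0; 3/4 -6 -9/4 0; 0 0 9/2 0; 0 0 0 1]

T1 = [1/2 0 0 0; 0 -3 0 0; 0 0 3 0; 0 0 0 1]
T2·T1 = [-3/2 0 0 0; 0 -6 0 0; 0 0 9/2 0; 0 0 0 1]
T3·…·T1 = [-3/2 0 9/2 0; 0 -6 0 0; 0 0 9/2 0; 0 0 0 1]
T4·…·T1 = [3/2 0 -9/2 0; 0 -6 0 0; 0 0 9/2 0; 0 0 0 1]
T5·…·T1 = [-3/2 0 9/2 0; 0 -6 0 0; 0 0 9/2 0; 0 0 0 1]
T6·…·T1 = [-3/2 0 9/2 0; 3/4 -6 -9/4 0; 0 0 9/2 0; 0 0 0 1]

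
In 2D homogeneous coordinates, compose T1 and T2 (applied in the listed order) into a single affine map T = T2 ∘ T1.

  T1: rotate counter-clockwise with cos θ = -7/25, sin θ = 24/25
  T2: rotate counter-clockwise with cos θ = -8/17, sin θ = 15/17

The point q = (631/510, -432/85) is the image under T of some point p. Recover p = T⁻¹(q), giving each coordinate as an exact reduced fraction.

T1 = [-7/25 -24/25 0; 24/25 -7/25 0; 0 0 1]
T2·T1 = [-304/425 297/425 0; -297/425 -304/425 0; 0 0 1]
det M = 1; M⁻¹ = [-304/425 -297/425 0; 297/425 -304/425 0; 0 0 1]
M⁻¹ · (631/510, -432/85)ᵀ = (8/3, 9/2)ᵀ

p = (8/3, 9/2)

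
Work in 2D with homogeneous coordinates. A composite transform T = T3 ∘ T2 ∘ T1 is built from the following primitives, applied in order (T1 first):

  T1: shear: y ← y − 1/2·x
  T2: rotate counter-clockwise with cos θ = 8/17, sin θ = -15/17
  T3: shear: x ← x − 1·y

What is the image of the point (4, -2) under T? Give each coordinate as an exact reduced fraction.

T1 shear: y ← y − 1/2·x: (4, -2) → (4, -4)
T2 rotate counter-clockwise with cos θ = 8/17, sin θ = -15/17: (4, -4) → (-28/17, -92/17)
T3 shear: x ← x − 1·y: (-28/17, -92/17) → (64/17, -92/17)

T(p) = (64/17, -92/17)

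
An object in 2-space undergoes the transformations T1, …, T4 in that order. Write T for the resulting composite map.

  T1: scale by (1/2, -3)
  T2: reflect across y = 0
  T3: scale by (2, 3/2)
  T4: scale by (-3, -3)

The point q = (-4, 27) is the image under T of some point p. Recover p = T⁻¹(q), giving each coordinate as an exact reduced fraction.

p = (4/3, -2)

T1 = [1/2 0 0; 0 -3 0; 0 0 1]
T2·T1 = [1/2 0 0; 0 3 0; 0 0 1]
T3·…·T1 = [1 0 0; 0 9/2 0; 0 0 1]
T4·…·T1 = [-3 0 0; 0 -27/2 0; 0 0 1]
det M = 81/2; M⁻¹ = [-1/3 0 0; 0 -2/27 0; 0 0 1]
M⁻¹ · (-4, 27)ᵀ = (4/3, -2)ᵀ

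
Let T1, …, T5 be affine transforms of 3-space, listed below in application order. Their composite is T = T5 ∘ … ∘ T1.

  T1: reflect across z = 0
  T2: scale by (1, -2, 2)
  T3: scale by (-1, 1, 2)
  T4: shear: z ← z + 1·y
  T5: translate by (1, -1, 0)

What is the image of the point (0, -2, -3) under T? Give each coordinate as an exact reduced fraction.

T1 reflect across z = 0: (0, -2, -3) → (0, -2, 3)
T2 scale by (1, -2, 2): (0, -2, 3) → (0, 4, 6)
T3 scale by (-1, 1, 2): (0, 4, 6) → (0, 4, 12)
T4 shear: z ← z + 1·y: (0, 4, 12) → (0, 4, 16)
T5 translate by (1, -1, 0): (0, 4, 16) → (1, 3, 16)

T(p) = (1, 3, 16)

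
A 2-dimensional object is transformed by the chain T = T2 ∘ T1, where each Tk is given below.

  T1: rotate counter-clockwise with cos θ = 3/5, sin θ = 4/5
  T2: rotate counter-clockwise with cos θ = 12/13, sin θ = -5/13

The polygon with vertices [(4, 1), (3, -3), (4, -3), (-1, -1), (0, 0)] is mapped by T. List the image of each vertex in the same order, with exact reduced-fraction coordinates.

image vertices: (191/65, 188/65), (267/65, -69/65), (323/65, -36/65), (-23/65, -89/65), (0, 0)

T1 rotate counter-clockwise with cos θ = 3/5, sin θ = 4/5: (4, 1) → (8/5, 19/5); (3, -3) → (21/5, 3/5); (4, -3) → (24/5, 7/5); (-1, -1) → (1/5, -7/5); (0, 0) → (0, 0)
T2 rotate counter-clockwise with cos θ = 12/13, sin θ = -5/13: (8/5, 19/5) → (191/65, 188/65); (21/5, 3/5) → (267/65, -69/65); (24/5, 7/5) → (323/65, -36/65); (1/5, -7/5) → (-23/65, -89/65); (0, 0) → (0, 0)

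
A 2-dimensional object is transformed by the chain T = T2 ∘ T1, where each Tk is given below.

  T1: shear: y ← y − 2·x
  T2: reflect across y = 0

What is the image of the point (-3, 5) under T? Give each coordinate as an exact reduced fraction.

T(p) = (-3, -11)

T1 shear: y ← y − 2·x: (-3, 5) → (-3, 11)
T2 reflect across y = 0: (-3, 11) → (-3, -11)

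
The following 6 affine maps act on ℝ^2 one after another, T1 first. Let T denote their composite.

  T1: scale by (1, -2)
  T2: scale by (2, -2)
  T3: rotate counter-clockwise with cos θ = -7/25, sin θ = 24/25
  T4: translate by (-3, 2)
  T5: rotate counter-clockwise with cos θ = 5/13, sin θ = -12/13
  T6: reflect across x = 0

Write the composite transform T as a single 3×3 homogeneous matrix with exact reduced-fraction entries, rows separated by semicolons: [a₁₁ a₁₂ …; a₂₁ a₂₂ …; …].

T = [-506/325 816/325 -9/13; 408/325 1012/325 46/13; 0 0 1]

T1 = [1 0 0; 0 -2 0; 0 0 1]
T2·T1 = [2 0 0; 0 4 0; 0 0 1]
T3·…·T1 = [-14/25 -96/25 0; 48/25 -28/25 0; 0 0 1]
T4·…·T1 = [-14/25 -96/25 -3; 48/25 -28/25 2; 0 0 1]
T5·…·T1 = [506/325 -816/325 9/13; 408/325 1012/325 46/13; 0 0 1]
T6·…·T1 = [-506/325 816/325 -9/13; 408/325 1012/325 46/13; 0 0 1]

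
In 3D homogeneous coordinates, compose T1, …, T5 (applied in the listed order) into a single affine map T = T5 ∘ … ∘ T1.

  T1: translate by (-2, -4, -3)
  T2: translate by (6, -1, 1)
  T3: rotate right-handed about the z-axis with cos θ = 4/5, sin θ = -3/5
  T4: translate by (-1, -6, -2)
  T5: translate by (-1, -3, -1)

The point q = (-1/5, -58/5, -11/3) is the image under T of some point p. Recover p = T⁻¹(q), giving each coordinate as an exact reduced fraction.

p = (-1, 4, 4/3)

T1 = [1 0 0 -2; 0 1 0 -4; 0 0 1 -3; 0 0 0 1]
T2·T1 = [1 0 0 4; 0 1 0 -5; 0 0 1 -2; 0 0 0 1]
T3·…·T1 = [4/5 3/5 0 1/5; -3/5 4/5 0 -32/5; 0 0 1 -2; 0 0 0 1]
T4·…·T1 = [4/5 3/5 0 -4/5; -3/5 4/5 0 -62/5; 0 0 1 -4; 0 0 0 1]
T5·…·T1 = [4/5 3/5 0 -9/5; -3/5 4/5 0 -77/5; 0 0 1 -5; 0 0 0 1]
det M = 1; M⁻¹ = [4/5 -3/5 0 -39/5; 3/5 4/5 0 67/5; 0 0 1 5; 0 0 0 1]
M⁻¹ · (-1/5, -58/5, -11/3)ᵀ = (-1, 4, 4/3)ᵀ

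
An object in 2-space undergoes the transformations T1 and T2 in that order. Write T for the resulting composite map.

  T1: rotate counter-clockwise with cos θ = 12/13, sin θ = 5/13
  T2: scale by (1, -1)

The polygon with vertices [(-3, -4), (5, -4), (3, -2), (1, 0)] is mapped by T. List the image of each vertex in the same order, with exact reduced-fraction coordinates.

T1 rotate counter-clockwise with cos θ = 12/13, sin θ = 5/13: (-3, -4) → (-16/13, -63/13); (5, -4) → (80/13, -23/13); (3, -2) → (46/13, -9/13); (1, 0) → (12/13, 5/13)
T2 scale by (1, -1): (-16/13, -63/13) → (-16/13, 63/13); (80/13, -23/13) → (80/13, 23/13); (46/13, -9/13) → (46/13, 9/13); (12/13, 5/13) → (12/13, -5/13)

image vertices: (-16/13, 63/13), (80/13, 23/13), (46/13, 9/13), (12/13, -5/13)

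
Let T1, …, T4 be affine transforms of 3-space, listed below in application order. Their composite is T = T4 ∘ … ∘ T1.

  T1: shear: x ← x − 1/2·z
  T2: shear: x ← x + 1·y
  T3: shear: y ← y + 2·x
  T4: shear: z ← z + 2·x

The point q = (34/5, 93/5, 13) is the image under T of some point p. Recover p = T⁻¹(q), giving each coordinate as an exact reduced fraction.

p = (3/2, 5, -3/5)

T1 = [1 0 -1/2 0; 0 1 0 0; 0 0 1 0; 0 0 0 1]
T2·T1 = [1 1 -1/2 0; 0 1 0 0; 0 0 1 0; 0 0 0 1]
T3·…·T1 = [1 1 -1/2 0; 2 3 -1 0; 0 0 1 0; 0 0 0 1]
T4·…·T1 = [1 1 -1/2 0; 2 3 -1 0; 2 2 0 0; 0 0 0 1]
det M = 1; M⁻¹ = [2 -1 1/2 0; -2 1 0 0; -2 0 1 0; 0 0 0 1]
M⁻¹ · (34/5, 93/5, 13)ᵀ = (3/2, 5, -3/5)ᵀ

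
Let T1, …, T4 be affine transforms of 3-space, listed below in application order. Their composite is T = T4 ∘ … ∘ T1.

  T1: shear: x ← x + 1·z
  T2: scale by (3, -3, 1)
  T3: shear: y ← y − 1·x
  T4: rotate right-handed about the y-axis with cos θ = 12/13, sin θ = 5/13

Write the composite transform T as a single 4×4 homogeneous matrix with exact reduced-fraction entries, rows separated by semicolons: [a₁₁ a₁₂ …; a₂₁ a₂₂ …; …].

T = [36/13 0 41/13 0; -3 -3 -3 0; -15/13 0 -3/13 0; 0 0 0 1]

T1 = [1 0 1 0; 0 1 0 0; 0 0 1 0; 0 0 0 1]
T2·T1 = [3 0 3 0; 0 -3 0 0; 0 0 1 0; 0 0 0 1]
T3·…·T1 = [3 0 3 0; -3 -3 -3 0; 0 0 1 0; 0 0 0 1]
T4·…·T1 = [36/13 0 41/13 0; -3 -3 -3 0; -15/13 0 -3/13 0; 0 0 0 1]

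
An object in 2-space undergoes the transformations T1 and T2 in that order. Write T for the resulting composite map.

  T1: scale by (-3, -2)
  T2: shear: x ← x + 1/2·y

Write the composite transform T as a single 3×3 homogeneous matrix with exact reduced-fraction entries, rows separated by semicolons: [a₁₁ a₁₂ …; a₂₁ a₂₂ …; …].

T = [-3 -1 0; 0 -2 0; 0 0 1]

T1 = [-3 0 0; 0 -2 0; 0 0 1]
T2·T1 = [-3 -1 0; 0 -2 0; 0 0 1]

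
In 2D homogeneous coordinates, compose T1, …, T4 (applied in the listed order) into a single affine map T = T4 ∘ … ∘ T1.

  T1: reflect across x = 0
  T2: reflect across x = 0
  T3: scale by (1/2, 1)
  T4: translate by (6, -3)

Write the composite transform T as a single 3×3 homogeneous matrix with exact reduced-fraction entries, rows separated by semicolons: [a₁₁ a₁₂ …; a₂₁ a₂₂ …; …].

T1 = [-1 0 0; 0 1 0; 0 0 1]
T2·T1 = [1 0 0; 0 1 0; 0 0 1]
T3·…·T1 = [1/2 0 0; 0 1 0; 0 0 1]
T4·…·T1 = [1/2 0 6; 0 1 -3; 0 0 1]

T = [1/2 0 6; 0 1 -3; 0 0 1]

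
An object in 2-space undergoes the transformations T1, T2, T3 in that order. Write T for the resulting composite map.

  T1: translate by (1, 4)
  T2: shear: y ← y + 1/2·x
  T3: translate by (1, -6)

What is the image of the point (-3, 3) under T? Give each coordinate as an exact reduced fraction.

T(p) = (-1, 0)

T1 translate by (1, 4): (-3, 3) → (-2, 7)
T2 shear: y ← y + 1/2·x: (-2, 7) → (-2, 6)
T3 translate by (1, -6): (-2, 6) → (-1, 0)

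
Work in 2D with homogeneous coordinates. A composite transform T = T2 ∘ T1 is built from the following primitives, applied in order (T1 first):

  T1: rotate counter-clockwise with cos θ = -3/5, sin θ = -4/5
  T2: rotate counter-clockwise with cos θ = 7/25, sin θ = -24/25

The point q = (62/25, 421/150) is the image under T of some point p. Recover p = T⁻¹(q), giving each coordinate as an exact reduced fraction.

p = (-4/3, -7/2)

T1 = [-3/5 4/5 0; -4/5 -3/5 0; 0 0 1]
T2·T1 = [-117/125 -44/125 0; 44/125 -117/125 0; 0 0 1]
det M = 1; M⁻¹ = [-117/125 44/125 0; -44/125 -117/125 0; 0 0 1]
M⁻¹ · (62/25, 421/150)ᵀ = (-4/3, -7/2)ᵀ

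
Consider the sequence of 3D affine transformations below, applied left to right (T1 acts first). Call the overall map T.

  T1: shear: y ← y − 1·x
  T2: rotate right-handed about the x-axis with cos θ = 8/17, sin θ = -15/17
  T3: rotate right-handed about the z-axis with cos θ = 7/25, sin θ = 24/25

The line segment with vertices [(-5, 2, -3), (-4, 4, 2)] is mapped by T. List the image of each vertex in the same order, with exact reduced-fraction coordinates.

T1 shear: y ← y − 1·x: (-5, 2, -3) → (-5, 7, -3); (-4, 4, 2) → (-4, 8, 2)
T2 rotate right-handed about the x-axis with cos θ = 8/17, sin θ = -15/17: (-5, 7, -3) → (-5, 11/17, -129/17); (-4, 8, 2) → (-4, 94/17, -104/17)
T3 rotate right-handed about the z-axis with cos θ = 7/25, sin θ = 24/25: (-5, 11/17, -129/17) → (-859/425, -1963/425, -129/17); (-4, 94/17, -104/17) → (-2732/425, -974/425, -104/17)

image vertices: (-859/425, -1963/425, -129/17), (-2732/425, -974/425, -104/17)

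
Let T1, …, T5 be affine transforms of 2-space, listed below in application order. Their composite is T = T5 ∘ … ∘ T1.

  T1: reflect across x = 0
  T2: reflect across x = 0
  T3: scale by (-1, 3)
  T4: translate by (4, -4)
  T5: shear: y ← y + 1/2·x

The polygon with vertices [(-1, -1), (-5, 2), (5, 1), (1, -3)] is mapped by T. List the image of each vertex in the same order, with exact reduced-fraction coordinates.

T1 reflect across x = 0: (-1, -1) → (1, -1); (-5, 2) → (5, 2); (5, 1) → (-5, 1); (1, -3) → (-1, -3)
T2 reflect across x = 0: (1, -1) → (-1, -1); (5, 2) → (-5, 2); (-5, 1) → (5, 1); (-1, -3) → (1, -3)
T3 scale by (-1, 3): (-1, -1) → (1, -3); (-5, 2) → (5, 6); (5, 1) → (-5, 3); (1, -3) → (-1, -9)
T4 translate by (4, -4): (1, -3) → (5, -7); (5, 6) → (9, 2); (-5, 3) → (-1, -1); (-1, -9) → (3, -13)
T5 shear: y ← y + 1/2·x: (5, -7) → (5, -9/2); (9, 2) → (9, 13/2); (-1, -1) → (-1, -3/2); (3, -13) → (3, -23/2)

image vertices: (5, -9/2), (9, 13/2), (-1, -3/2), (3, -23/2)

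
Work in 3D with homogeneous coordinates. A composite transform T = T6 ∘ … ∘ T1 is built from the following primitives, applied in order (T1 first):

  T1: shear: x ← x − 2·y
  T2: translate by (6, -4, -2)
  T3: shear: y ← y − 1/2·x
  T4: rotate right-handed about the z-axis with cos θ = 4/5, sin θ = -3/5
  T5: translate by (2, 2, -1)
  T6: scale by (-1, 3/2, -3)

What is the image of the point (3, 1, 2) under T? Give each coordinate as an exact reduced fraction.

T(p) = (-37/10, -111/10, 3)

T1 shear: x ← x − 2·y: (3, 1, 2) → (1, 1, 2)
T2 translate by (6, -4, -2): (1, 1, 2) → (7, -3, 0)
T3 shear: y ← y − 1/2·x: (7, -3, 0) → (7, -13/2, 0)
T4 rotate right-handed about the z-axis with cos θ = 4/5, sin θ = -3/5: (7, -13/2, 0) → (17/10, -47/5, 0)
T5 translate by (2, 2, -1): (17/10, -47/5, 0) → (37/10, -37/5, -1)
T6 scale by (-1, 3/2, -3): (37/10, -37/5, -1) → (-37/10, -111/10, 3)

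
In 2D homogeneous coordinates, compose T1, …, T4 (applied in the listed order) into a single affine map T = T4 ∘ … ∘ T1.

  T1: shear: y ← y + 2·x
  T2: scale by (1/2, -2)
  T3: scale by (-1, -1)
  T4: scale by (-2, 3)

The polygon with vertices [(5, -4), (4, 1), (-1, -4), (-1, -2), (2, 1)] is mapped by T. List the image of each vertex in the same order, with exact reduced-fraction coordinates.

T1 shear: y ← y + 2·x: (5, -4) → (5, 6); (4, 1) → (4, 9); (-1, -4) → (-1, -6); (-1, -2) → (-1, -4); (2, 1) → (2, 5)
T2 scale by (1/2, -2): (5, 6) → (5/2, -12); (4, 9) → (2, -18); (-1, -6) → (-1/2, 12); (-1, -4) → (-1/2, 8); (2, 5) → (1, -10)
T3 scale by (-1, -1): (5/2, -12) → (-5/2, 12); (2, -18) → (-2, 18); (-1/2, 12) → (1/2, -12); (-1/2, 8) → (1/2, -8); (1, -10) → (-1, 10)
T4 scale by (-2, 3): (-5/2, 12) → (5, 36); (-2, 18) → (4, 54); (1/2, -12) → (-1, -36); (1/2, -8) → (-1, -24); (-1, 10) → (2, 30)

image vertices: (5, 36), (4, 54), (-1, -36), (-1, -24), (2, 30)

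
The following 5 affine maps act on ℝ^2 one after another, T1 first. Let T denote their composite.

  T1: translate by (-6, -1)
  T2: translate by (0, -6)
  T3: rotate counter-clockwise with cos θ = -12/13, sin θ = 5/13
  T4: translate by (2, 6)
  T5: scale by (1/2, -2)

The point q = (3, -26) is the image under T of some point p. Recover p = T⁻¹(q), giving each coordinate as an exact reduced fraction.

T1 = [1 0 -6; 0 1 -1; 0 0 1]
T2·T1 = [1 0 -6; 0 1 -7; 0 0 1]
T3·…·T1 = [-12/13 -5/13 107/13; 5/13 -12/13 54/13; 0 0 1]
T4·…·T1 = [-12/13 -5/13 133/13; 5/13 -12/13 132/13; 0 0 1]
T5·…·T1 = [-6/13 -5/26 133/26; -10/13 24/13 -264/13; 0 0 1]
det M = -1; M⁻¹ = [-24/13 -5/26 72/13; -10/13 6/13 173/13; 0 0 1]
M⁻¹ · (3, -26)ᵀ = (5, -1)ᵀ

p = (5, -1)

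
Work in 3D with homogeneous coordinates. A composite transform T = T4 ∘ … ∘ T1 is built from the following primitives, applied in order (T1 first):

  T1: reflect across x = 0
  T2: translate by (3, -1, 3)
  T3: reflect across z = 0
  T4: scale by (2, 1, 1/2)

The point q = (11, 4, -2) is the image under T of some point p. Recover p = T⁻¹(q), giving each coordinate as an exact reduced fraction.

T1 = [-1 0 0 0; 0 1 0 0; 0 0 1 0; 0 0 0 1]
T2·T1 = [-1 0 0 3; 0 1 0 -1; 0 0 1 3; 0 0 0 1]
T3·…·T1 = [-1 0 0 3; 0 1 0 -1; 0 0 -1 -3; 0 0 0 1]
T4·…·T1 = [-2 0 0 6; 0 1 0 -1; 0 0 -1/2 -3/2; 0 0 0 1]
det M = 1; M⁻¹ = [-1/2 0 0 3; 0 1 0 1; 0 0 -2 -3; 0 0 0 1]
M⁻¹ · (11, 4, -2)ᵀ = (-5/2, 5, 1)ᵀ

p = (-5/2, 5, 1)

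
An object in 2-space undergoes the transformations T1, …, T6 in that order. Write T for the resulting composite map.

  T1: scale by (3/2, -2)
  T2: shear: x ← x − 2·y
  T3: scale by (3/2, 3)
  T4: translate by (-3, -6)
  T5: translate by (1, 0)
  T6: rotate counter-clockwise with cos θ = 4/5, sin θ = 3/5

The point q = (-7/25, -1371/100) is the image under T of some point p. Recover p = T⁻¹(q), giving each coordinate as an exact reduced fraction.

p = (-5, 4/5)

T1 = [3/2 0 0; 0 -2 0; 0 0 1]
T2·T1 = [3/2 4 0; 0 -2 0; 0 0 1]
T3·…·T1 = [9/4 6 0; 0 -6 0; 0 0 1]
T4·…·T1 = [9/4 6 -3; 0 -6 -6; 0 0 1]
T5·…·T1 = [9/4 6 -2; 0 -6 -6; 0 0 1]
T6·…·T1 = [9/5 42/5 2; 27/20 -6/5 -6; 0 0 1]
det M = -27/2; M⁻¹ = [4/45 28/45 32/9; 1/10 -2/15 -1; 0 0 1]
M⁻¹ · (-7/25, -1371/100)ᵀ = (-5, 4/5)ᵀ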